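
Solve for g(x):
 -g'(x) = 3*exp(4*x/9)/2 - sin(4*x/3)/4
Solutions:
 g(x) = C1 - 27*exp(4*x/9)/8 - 3*cos(4*x/3)/16


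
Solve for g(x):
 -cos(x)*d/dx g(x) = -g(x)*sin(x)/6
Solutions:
 g(x) = C1/cos(x)^(1/6)


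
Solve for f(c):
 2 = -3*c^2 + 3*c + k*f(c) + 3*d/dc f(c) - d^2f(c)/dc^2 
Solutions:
 f(c) = C1*exp(c*(3 - sqrt(4*k + 9))/2) + C2*exp(c*(sqrt(4*k + 9) + 3)/2) + 3*c^2/k - 3*c/k - 18*c/k^2 + 2/k + 15/k^2 + 54/k^3


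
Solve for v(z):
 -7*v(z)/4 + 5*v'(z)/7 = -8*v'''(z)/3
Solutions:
 v(z) = C1*exp(7^(1/3)*z*(-(1029 + sqrt(1065841))^(1/3) + 10*7^(1/3)/(1029 + sqrt(1065841))^(1/3))/56)*sin(sqrt(3)*7^(1/3)*z*(10*7^(1/3)/(1029 + sqrt(1065841))^(1/3) + (1029 + sqrt(1065841))^(1/3))/56) + C2*exp(7^(1/3)*z*(-(1029 + sqrt(1065841))^(1/3) + 10*7^(1/3)/(1029 + sqrt(1065841))^(1/3))/56)*cos(sqrt(3)*7^(1/3)*z*(10*7^(1/3)/(1029 + sqrt(1065841))^(1/3) + (1029 + sqrt(1065841))^(1/3))/56) + C3*exp(-7^(1/3)*z*(-(1029 + sqrt(1065841))^(1/3) + 10*7^(1/3)/(1029 + sqrt(1065841))^(1/3))/28)


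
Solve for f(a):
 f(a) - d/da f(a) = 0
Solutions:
 f(a) = C1*exp(a)


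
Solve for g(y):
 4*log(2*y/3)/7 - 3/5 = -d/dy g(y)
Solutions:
 g(y) = C1 - 4*y*log(y)/7 - 4*y*log(2)/7 + 4*y*log(3)/7 + 41*y/35


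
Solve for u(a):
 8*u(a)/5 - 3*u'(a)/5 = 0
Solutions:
 u(a) = C1*exp(8*a/3)


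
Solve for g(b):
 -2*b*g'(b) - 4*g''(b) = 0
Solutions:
 g(b) = C1 + C2*erf(b/2)


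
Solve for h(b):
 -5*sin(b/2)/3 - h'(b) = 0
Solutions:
 h(b) = C1 + 10*cos(b/2)/3


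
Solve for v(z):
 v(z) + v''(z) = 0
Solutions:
 v(z) = C1*sin(z) + C2*cos(z)


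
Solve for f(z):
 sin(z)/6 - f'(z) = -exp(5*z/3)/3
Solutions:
 f(z) = C1 + exp(5*z/3)/5 - cos(z)/6


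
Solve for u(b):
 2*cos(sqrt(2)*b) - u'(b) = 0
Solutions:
 u(b) = C1 + sqrt(2)*sin(sqrt(2)*b)


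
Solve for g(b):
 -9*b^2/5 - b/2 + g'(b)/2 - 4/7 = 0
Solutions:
 g(b) = C1 + 6*b^3/5 + b^2/2 + 8*b/7


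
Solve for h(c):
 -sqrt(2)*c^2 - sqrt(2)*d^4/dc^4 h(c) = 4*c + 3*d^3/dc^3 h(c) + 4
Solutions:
 h(c) = C1 + C2*c + C3*c^2 + C4*exp(-3*sqrt(2)*c/2) - sqrt(2)*c^5/180 - c^4/27 + 2*c^3*(-9 + 2*sqrt(2))/81


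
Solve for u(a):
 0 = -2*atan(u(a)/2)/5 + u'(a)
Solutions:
 Integral(1/atan(_y/2), (_y, u(a))) = C1 + 2*a/5


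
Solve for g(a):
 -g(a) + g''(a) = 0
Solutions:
 g(a) = C1*exp(-a) + C2*exp(a)


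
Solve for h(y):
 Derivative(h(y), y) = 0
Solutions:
 h(y) = C1


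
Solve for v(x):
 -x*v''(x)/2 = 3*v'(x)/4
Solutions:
 v(x) = C1 + C2/sqrt(x)


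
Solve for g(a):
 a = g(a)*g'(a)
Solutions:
 g(a) = -sqrt(C1 + a^2)
 g(a) = sqrt(C1 + a^2)


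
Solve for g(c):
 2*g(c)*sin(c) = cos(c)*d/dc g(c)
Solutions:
 g(c) = C1/cos(c)^2


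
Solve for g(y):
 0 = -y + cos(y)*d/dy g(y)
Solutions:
 g(y) = C1 + Integral(y/cos(y), y)


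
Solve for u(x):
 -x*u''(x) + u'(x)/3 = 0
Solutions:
 u(x) = C1 + C2*x^(4/3)


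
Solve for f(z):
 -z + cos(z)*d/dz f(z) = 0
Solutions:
 f(z) = C1 + Integral(z/cos(z), z)


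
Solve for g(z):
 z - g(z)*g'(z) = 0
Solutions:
 g(z) = -sqrt(C1 + z^2)
 g(z) = sqrt(C1 + z^2)


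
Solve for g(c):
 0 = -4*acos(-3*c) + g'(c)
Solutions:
 g(c) = C1 + 4*c*acos(-3*c) + 4*sqrt(1 - 9*c^2)/3


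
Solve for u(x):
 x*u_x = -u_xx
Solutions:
 u(x) = C1 + C2*erf(sqrt(2)*x/2)


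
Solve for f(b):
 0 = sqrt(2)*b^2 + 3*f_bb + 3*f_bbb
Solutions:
 f(b) = C1 + C2*b + C3*exp(-b) - sqrt(2)*b^4/36 + sqrt(2)*b^3/9 - sqrt(2)*b^2/3


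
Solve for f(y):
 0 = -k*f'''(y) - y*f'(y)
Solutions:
 f(y) = C1 + Integral(C2*airyai(y*(-1/k)^(1/3)) + C3*airybi(y*(-1/k)^(1/3)), y)


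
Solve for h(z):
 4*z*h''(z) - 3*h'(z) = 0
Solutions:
 h(z) = C1 + C2*z^(7/4)


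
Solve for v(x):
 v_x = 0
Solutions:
 v(x) = C1


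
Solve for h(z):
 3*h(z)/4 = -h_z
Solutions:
 h(z) = C1*exp(-3*z/4)


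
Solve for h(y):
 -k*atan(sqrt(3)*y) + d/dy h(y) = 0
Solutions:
 h(y) = C1 + k*(y*atan(sqrt(3)*y) - sqrt(3)*log(3*y^2 + 1)/6)


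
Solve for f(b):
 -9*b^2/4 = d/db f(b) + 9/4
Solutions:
 f(b) = C1 - 3*b^3/4 - 9*b/4


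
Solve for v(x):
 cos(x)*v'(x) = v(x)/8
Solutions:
 v(x) = C1*(sin(x) + 1)^(1/16)/(sin(x) - 1)^(1/16)


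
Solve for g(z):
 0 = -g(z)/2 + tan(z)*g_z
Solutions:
 g(z) = C1*sqrt(sin(z))


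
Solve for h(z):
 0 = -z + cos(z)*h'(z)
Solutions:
 h(z) = C1 + Integral(z/cos(z), z)


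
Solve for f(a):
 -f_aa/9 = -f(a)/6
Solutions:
 f(a) = C1*exp(-sqrt(6)*a/2) + C2*exp(sqrt(6)*a/2)


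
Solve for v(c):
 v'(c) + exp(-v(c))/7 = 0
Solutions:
 v(c) = log(C1 - c/7)


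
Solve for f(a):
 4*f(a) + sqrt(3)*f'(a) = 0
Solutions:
 f(a) = C1*exp(-4*sqrt(3)*a/3)


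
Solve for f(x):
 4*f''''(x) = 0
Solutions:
 f(x) = C1 + C2*x + C3*x^2 + C4*x^3


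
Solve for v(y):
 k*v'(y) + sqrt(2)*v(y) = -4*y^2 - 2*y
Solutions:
 v(y) = C1*exp(-sqrt(2)*y/k) - 2*sqrt(2)*k^2 + 4*k*y + k - 2*sqrt(2)*y^2 - sqrt(2)*y


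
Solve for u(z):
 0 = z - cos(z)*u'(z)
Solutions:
 u(z) = C1 + Integral(z/cos(z), z)


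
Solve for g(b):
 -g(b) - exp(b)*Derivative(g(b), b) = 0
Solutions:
 g(b) = C1*exp(exp(-b))


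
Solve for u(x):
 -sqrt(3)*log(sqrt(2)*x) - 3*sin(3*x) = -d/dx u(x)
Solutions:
 u(x) = C1 + sqrt(3)*x*(log(x) - 1) + sqrt(3)*x*log(2)/2 - cos(3*x)


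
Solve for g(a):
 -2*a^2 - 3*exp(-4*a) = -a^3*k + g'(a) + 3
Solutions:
 g(a) = C1 + a^4*k/4 - 2*a^3/3 - 3*a + 3*exp(-4*a)/4


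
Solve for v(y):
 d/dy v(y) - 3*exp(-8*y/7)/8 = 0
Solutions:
 v(y) = C1 - 21*exp(-8*y/7)/64


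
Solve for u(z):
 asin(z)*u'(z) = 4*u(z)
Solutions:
 u(z) = C1*exp(4*Integral(1/asin(z), z))


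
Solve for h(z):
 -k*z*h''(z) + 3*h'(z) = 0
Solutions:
 h(z) = C1 + z^(((re(k) + 3)*re(k) + im(k)^2)/(re(k)^2 + im(k)^2))*(C2*sin(3*log(z)*Abs(im(k))/(re(k)^2 + im(k)^2)) + C3*cos(3*log(z)*im(k)/(re(k)^2 + im(k)^2)))


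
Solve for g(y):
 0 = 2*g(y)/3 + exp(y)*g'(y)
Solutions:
 g(y) = C1*exp(2*exp(-y)/3)


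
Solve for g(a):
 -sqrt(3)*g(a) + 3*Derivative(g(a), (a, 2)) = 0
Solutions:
 g(a) = C1*exp(-3^(3/4)*a/3) + C2*exp(3^(3/4)*a/3)


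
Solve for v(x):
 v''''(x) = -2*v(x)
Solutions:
 v(x) = (C1*sin(2^(3/4)*x/2) + C2*cos(2^(3/4)*x/2))*exp(-2^(3/4)*x/2) + (C3*sin(2^(3/4)*x/2) + C4*cos(2^(3/4)*x/2))*exp(2^(3/4)*x/2)


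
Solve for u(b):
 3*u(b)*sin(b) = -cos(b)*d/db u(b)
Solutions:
 u(b) = C1*cos(b)^3


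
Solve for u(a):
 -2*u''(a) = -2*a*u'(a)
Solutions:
 u(a) = C1 + C2*erfi(sqrt(2)*a/2)


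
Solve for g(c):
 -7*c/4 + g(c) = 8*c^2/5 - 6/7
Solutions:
 g(c) = 8*c^2/5 + 7*c/4 - 6/7


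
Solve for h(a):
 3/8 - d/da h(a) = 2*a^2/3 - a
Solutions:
 h(a) = C1 - 2*a^3/9 + a^2/2 + 3*a/8


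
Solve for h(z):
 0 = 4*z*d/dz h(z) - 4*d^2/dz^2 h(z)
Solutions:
 h(z) = C1 + C2*erfi(sqrt(2)*z/2)


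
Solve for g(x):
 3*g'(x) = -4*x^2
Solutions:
 g(x) = C1 - 4*x^3/9


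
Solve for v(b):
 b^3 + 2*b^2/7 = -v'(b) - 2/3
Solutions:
 v(b) = C1 - b^4/4 - 2*b^3/21 - 2*b/3


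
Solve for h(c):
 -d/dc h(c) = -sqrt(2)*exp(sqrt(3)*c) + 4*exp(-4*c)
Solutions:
 h(c) = C1 + sqrt(6)*exp(sqrt(3)*c)/3 + exp(-4*c)


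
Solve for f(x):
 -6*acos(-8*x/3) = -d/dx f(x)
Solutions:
 f(x) = C1 + 6*x*acos(-8*x/3) + 3*sqrt(9 - 64*x^2)/4


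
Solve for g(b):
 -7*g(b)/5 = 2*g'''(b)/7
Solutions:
 g(b) = C3*exp(-70^(2/3)*b/10) + (C1*sin(sqrt(3)*70^(2/3)*b/20) + C2*cos(sqrt(3)*70^(2/3)*b/20))*exp(70^(2/3)*b/20)


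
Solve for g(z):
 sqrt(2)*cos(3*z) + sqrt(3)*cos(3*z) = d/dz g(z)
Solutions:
 g(z) = C1 + sqrt(2)*sin(3*z)/3 + sqrt(3)*sin(3*z)/3


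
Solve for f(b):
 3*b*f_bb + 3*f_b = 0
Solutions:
 f(b) = C1 + C2*log(b)


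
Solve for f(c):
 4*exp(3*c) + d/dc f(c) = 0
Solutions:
 f(c) = C1 - 4*exp(3*c)/3


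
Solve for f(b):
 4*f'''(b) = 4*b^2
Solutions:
 f(b) = C1 + C2*b + C3*b^2 + b^5/60


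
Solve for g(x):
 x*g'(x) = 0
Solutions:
 g(x) = C1


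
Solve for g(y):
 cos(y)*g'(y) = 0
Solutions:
 g(y) = C1


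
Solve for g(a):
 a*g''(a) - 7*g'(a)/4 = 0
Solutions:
 g(a) = C1 + C2*a^(11/4)


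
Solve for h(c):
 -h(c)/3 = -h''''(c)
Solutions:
 h(c) = C1*exp(-3^(3/4)*c/3) + C2*exp(3^(3/4)*c/3) + C3*sin(3^(3/4)*c/3) + C4*cos(3^(3/4)*c/3)


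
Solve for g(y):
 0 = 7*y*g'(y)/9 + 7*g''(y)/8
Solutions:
 g(y) = C1 + C2*erf(2*y/3)


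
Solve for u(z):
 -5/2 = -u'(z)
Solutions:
 u(z) = C1 + 5*z/2


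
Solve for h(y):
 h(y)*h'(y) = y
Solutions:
 h(y) = -sqrt(C1 + y^2)
 h(y) = sqrt(C1 + y^2)


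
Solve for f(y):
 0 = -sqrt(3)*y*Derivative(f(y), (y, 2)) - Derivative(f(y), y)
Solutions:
 f(y) = C1 + C2*y^(1 - sqrt(3)/3)


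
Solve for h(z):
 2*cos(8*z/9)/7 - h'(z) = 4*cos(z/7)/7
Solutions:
 h(z) = C1 - 4*sin(z/7) + 9*sin(8*z/9)/28


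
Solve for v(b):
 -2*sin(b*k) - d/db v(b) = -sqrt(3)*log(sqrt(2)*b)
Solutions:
 v(b) = C1 + sqrt(3)*b*(log(b) - 1) + sqrt(3)*b*log(2)/2 - 2*Piecewise((-cos(b*k)/k, Ne(k, 0)), (0, True))


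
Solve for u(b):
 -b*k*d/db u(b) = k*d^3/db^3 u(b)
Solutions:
 u(b) = C1 + Integral(C2*airyai(-b) + C3*airybi(-b), b)


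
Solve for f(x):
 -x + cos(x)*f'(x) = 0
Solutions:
 f(x) = C1 + Integral(x/cos(x), x)


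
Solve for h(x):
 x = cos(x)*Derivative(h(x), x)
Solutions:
 h(x) = C1 + Integral(x/cos(x), x)


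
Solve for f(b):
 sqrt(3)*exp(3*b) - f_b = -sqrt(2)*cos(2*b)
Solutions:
 f(b) = C1 + sqrt(3)*exp(3*b)/3 + sqrt(2)*sin(2*b)/2


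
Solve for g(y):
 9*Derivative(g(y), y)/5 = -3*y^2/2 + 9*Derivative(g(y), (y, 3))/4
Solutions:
 g(y) = C1 + C2*exp(-2*sqrt(5)*y/5) + C3*exp(2*sqrt(5)*y/5) - 5*y^3/18 - 25*y/12


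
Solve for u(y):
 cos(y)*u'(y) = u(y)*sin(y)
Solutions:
 u(y) = C1/cos(y)


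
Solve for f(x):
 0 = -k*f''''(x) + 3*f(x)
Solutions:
 f(x) = C1*exp(-3^(1/4)*x*(1/k)^(1/4)) + C2*exp(3^(1/4)*x*(1/k)^(1/4)) + C3*exp(-3^(1/4)*I*x*(1/k)^(1/4)) + C4*exp(3^(1/4)*I*x*(1/k)^(1/4))


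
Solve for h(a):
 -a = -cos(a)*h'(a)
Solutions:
 h(a) = C1 + Integral(a/cos(a), a)


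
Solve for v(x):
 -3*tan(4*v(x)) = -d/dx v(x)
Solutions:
 v(x) = -asin(C1*exp(12*x))/4 + pi/4
 v(x) = asin(C1*exp(12*x))/4


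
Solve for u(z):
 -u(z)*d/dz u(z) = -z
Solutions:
 u(z) = -sqrt(C1 + z^2)
 u(z) = sqrt(C1 + z^2)


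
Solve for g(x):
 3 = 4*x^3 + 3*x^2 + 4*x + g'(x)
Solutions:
 g(x) = C1 - x^4 - x^3 - 2*x^2 + 3*x


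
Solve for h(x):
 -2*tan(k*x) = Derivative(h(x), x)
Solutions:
 h(x) = C1 - 2*Piecewise((-log(cos(k*x))/k, Ne(k, 0)), (0, True))


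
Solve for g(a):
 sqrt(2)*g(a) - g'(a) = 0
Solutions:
 g(a) = C1*exp(sqrt(2)*a)


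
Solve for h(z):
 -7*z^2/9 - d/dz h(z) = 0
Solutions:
 h(z) = C1 - 7*z^3/27


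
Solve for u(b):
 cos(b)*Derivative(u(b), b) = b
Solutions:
 u(b) = C1 + Integral(b/cos(b), b)


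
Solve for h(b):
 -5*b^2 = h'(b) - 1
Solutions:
 h(b) = C1 - 5*b^3/3 + b


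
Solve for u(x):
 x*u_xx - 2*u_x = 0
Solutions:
 u(x) = C1 + C2*x^3


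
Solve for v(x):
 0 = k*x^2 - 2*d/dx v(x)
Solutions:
 v(x) = C1 + k*x^3/6


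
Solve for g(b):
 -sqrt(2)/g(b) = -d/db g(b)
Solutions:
 g(b) = -sqrt(C1 + 2*sqrt(2)*b)
 g(b) = sqrt(C1 + 2*sqrt(2)*b)


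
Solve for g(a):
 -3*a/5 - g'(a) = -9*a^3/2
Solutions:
 g(a) = C1 + 9*a^4/8 - 3*a^2/10


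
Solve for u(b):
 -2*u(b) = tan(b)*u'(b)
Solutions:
 u(b) = C1/sin(b)^2


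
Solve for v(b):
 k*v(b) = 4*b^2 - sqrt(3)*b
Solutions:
 v(b) = b*(4*b - sqrt(3))/k


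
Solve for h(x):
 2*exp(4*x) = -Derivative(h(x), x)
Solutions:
 h(x) = C1 - exp(4*x)/2


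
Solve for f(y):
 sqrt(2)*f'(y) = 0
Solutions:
 f(y) = C1


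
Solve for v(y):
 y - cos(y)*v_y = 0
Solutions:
 v(y) = C1 + Integral(y/cos(y), y)


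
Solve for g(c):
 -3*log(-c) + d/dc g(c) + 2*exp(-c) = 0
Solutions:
 g(c) = C1 + 3*c*log(-c) - 3*c + 2*exp(-c)


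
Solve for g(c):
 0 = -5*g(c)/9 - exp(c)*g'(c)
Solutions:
 g(c) = C1*exp(5*exp(-c)/9)


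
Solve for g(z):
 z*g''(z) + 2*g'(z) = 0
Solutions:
 g(z) = C1 + C2/z


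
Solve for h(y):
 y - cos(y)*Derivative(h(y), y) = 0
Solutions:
 h(y) = C1 + Integral(y/cos(y), y)


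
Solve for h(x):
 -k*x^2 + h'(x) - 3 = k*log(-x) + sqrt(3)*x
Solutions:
 h(x) = C1 + k*x^3/3 + k*x*log(-x) + sqrt(3)*x^2/2 + x*(3 - k)


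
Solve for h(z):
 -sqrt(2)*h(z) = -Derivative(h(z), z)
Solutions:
 h(z) = C1*exp(sqrt(2)*z)


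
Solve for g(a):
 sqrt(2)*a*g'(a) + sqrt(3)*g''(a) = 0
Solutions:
 g(a) = C1 + C2*erf(6^(3/4)*a/6)


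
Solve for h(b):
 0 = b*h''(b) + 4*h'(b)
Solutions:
 h(b) = C1 + C2/b^3


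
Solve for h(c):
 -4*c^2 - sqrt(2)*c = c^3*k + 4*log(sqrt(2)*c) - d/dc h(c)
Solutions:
 h(c) = C1 + c^4*k/4 + 4*c^3/3 + sqrt(2)*c^2/2 + 4*c*log(c) - 4*c + c*log(4)


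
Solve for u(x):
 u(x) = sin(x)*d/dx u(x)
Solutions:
 u(x) = C1*sqrt(cos(x) - 1)/sqrt(cos(x) + 1)


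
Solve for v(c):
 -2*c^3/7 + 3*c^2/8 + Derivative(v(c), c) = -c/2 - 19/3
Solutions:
 v(c) = C1 + c^4/14 - c^3/8 - c^2/4 - 19*c/3


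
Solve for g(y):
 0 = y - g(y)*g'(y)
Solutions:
 g(y) = -sqrt(C1 + y^2)
 g(y) = sqrt(C1 + y^2)


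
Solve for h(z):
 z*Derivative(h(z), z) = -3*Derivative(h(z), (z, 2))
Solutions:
 h(z) = C1 + C2*erf(sqrt(6)*z/6)


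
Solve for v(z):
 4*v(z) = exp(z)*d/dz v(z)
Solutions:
 v(z) = C1*exp(-4*exp(-z))


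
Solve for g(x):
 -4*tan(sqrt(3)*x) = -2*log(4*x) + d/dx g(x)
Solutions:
 g(x) = C1 + 2*x*log(x) - 2*x + 4*x*log(2) + 4*sqrt(3)*log(cos(sqrt(3)*x))/3


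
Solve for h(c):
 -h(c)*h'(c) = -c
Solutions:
 h(c) = -sqrt(C1 + c^2)
 h(c) = sqrt(C1 + c^2)


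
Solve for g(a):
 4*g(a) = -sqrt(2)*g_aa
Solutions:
 g(a) = C1*sin(2^(3/4)*a) + C2*cos(2^(3/4)*a)


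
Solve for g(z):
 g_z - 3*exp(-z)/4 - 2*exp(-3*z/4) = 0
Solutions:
 g(z) = C1 - 3*exp(-z)/4 - 8*exp(-3*z/4)/3


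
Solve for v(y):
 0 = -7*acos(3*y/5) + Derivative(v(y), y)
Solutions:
 v(y) = C1 + 7*y*acos(3*y/5) - 7*sqrt(25 - 9*y^2)/3


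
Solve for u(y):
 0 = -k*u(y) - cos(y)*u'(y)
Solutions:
 u(y) = C1*exp(k*(log(sin(y) - 1) - log(sin(y) + 1))/2)


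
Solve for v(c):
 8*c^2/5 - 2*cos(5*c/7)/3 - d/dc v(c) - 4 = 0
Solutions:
 v(c) = C1 + 8*c^3/15 - 4*c - 14*sin(5*c/7)/15


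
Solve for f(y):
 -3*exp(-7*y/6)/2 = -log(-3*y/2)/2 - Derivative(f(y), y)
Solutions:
 f(y) = C1 - y*log(-y)/2 + y*(-log(3) + log(2) + 1)/2 - 9*exp(-7*y/6)/7


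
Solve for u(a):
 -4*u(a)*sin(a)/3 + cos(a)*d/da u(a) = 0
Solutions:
 u(a) = C1/cos(a)^(4/3)


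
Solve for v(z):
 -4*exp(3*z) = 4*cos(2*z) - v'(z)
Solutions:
 v(z) = C1 + 4*exp(3*z)/3 + 2*sin(2*z)


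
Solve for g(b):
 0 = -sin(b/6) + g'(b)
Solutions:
 g(b) = C1 - 6*cos(b/6)


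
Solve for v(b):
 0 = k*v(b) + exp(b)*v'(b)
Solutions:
 v(b) = C1*exp(k*exp(-b))


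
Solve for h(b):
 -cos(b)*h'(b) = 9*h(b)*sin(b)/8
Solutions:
 h(b) = C1*cos(b)^(9/8)


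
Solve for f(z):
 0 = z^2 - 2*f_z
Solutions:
 f(z) = C1 + z^3/6


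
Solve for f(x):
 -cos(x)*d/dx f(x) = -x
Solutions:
 f(x) = C1 + Integral(x/cos(x), x)


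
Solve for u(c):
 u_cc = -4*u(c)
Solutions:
 u(c) = C1*sin(2*c) + C2*cos(2*c)


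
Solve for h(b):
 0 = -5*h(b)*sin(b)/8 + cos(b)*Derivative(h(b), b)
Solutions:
 h(b) = C1/cos(b)^(5/8)


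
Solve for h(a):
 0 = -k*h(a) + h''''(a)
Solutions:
 h(a) = C1*exp(-a*k^(1/4)) + C2*exp(a*k^(1/4)) + C3*exp(-I*a*k^(1/4)) + C4*exp(I*a*k^(1/4))


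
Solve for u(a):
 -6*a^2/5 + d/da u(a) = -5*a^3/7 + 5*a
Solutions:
 u(a) = C1 - 5*a^4/28 + 2*a^3/5 + 5*a^2/2


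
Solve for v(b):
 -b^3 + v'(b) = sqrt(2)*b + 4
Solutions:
 v(b) = C1 + b^4/4 + sqrt(2)*b^2/2 + 4*b


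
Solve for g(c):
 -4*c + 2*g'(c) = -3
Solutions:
 g(c) = C1 + c^2 - 3*c/2


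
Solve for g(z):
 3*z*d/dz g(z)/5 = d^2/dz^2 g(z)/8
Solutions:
 g(z) = C1 + C2*erfi(2*sqrt(15)*z/5)


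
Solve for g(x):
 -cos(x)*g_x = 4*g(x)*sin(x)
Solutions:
 g(x) = C1*cos(x)^4


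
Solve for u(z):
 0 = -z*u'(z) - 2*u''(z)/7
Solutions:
 u(z) = C1 + C2*erf(sqrt(7)*z/2)


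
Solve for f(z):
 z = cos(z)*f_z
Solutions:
 f(z) = C1 + Integral(z/cos(z), z)


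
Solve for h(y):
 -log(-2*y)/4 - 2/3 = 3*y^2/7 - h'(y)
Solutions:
 h(y) = C1 + y^3/7 + y*log(-y)/4 + y*(3*log(2) + 5)/12


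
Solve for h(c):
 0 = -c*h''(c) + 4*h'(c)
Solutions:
 h(c) = C1 + C2*c^5


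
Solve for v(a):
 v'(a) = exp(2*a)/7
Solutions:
 v(a) = C1 + exp(2*a)/14


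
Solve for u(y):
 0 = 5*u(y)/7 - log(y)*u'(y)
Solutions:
 u(y) = C1*exp(5*li(y)/7)


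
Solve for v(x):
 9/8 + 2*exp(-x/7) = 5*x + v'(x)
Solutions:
 v(x) = C1 - 5*x^2/2 + 9*x/8 - 14*exp(-x/7)


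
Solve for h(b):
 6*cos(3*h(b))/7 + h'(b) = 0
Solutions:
 6*b/7 - log(sin(3*h(b)) - 1)/6 + log(sin(3*h(b)) + 1)/6 = C1


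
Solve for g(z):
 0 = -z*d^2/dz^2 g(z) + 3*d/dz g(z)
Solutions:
 g(z) = C1 + C2*z^4


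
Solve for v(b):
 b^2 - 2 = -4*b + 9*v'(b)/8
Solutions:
 v(b) = C1 + 8*b^3/27 + 16*b^2/9 - 16*b/9


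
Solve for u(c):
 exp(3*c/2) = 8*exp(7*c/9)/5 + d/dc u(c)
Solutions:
 u(c) = C1 - 72*exp(7*c/9)/35 + 2*exp(3*c/2)/3


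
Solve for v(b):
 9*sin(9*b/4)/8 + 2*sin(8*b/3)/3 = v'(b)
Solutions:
 v(b) = C1 - cos(9*b/4)/2 - cos(8*b/3)/4


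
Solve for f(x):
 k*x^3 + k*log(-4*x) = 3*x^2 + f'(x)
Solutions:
 f(x) = C1 + k*x^4/4 + k*x*log(-x) + k*x*(-1 + 2*log(2)) - x^3


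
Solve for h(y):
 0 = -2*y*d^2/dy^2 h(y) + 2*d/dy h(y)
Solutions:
 h(y) = C1 + C2*y^2


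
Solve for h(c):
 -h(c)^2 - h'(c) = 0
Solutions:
 h(c) = 1/(C1 + c)


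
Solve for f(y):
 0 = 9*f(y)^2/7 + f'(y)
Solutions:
 f(y) = 7/(C1 + 9*y)


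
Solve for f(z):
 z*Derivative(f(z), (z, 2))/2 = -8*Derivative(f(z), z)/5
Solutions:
 f(z) = C1 + C2/z^(11/5)


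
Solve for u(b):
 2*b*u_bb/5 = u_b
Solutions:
 u(b) = C1 + C2*b^(7/2)


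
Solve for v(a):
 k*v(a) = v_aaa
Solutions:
 v(a) = C1*exp(a*k^(1/3)) + C2*exp(a*k^(1/3)*(-1 + sqrt(3)*I)/2) + C3*exp(-a*k^(1/3)*(1 + sqrt(3)*I)/2)


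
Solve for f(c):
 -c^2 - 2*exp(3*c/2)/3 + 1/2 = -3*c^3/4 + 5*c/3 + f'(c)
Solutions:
 f(c) = C1 + 3*c^4/16 - c^3/3 - 5*c^2/6 + c/2 - 4*exp(3*c/2)/9


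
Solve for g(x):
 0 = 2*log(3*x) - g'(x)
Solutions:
 g(x) = C1 + 2*x*log(x) - 2*x + x*log(9)


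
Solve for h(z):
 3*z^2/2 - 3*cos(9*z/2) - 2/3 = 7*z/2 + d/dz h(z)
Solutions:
 h(z) = C1 + z^3/2 - 7*z^2/4 - 2*z/3 - 2*sin(9*z/2)/3


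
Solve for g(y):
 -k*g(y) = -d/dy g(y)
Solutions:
 g(y) = C1*exp(k*y)


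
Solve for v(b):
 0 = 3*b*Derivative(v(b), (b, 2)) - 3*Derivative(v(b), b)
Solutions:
 v(b) = C1 + C2*b^2


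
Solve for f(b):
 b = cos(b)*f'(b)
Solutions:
 f(b) = C1 + Integral(b/cos(b), b)


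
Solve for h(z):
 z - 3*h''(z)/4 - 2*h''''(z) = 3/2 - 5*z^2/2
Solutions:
 h(z) = C1 + C2*z + C3*sin(sqrt(6)*z/4) + C4*cos(sqrt(6)*z/4) + 5*z^4/18 + 2*z^3/9 - 89*z^2/9


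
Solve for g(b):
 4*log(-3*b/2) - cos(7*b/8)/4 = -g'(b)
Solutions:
 g(b) = C1 - 4*b*log(-b) - 4*b*log(3) + 4*b*log(2) + 4*b + 2*sin(7*b/8)/7


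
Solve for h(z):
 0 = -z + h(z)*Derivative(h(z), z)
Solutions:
 h(z) = -sqrt(C1 + z^2)
 h(z) = sqrt(C1 + z^2)


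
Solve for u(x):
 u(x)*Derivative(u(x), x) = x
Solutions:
 u(x) = -sqrt(C1 + x^2)
 u(x) = sqrt(C1 + x^2)


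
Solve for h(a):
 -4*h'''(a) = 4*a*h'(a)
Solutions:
 h(a) = C1 + Integral(C2*airyai(-a) + C3*airybi(-a), a)


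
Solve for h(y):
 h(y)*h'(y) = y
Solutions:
 h(y) = -sqrt(C1 + y^2)
 h(y) = sqrt(C1 + y^2)


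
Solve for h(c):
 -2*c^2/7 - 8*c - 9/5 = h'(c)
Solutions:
 h(c) = C1 - 2*c^3/21 - 4*c^2 - 9*c/5


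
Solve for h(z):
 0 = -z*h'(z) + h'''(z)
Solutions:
 h(z) = C1 + Integral(C2*airyai(z) + C3*airybi(z), z)


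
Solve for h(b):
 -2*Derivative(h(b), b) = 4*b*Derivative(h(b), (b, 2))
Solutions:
 h(b) = C1 + C2*sqrt(b)


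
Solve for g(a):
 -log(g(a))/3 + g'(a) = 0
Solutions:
 li(g(a)) = C1 + a/3


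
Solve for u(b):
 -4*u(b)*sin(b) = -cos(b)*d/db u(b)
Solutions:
 u(b) = C1/cos(b)^4


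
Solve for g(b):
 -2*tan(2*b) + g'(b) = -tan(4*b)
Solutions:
 g(b) = C1 - log(cos(2*b)) + log(cos(4*b))/4


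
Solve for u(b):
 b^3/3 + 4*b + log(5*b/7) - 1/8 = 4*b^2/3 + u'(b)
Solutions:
 u(b) = C1 + b^4/12 - 4*b^3/9 + 2*b^2 + b*log(b) - 9*b/8 + b*log(5/7)


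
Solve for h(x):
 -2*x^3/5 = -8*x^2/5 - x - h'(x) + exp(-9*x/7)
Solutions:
 h(x) = C1 + x^4/10 - 8*x^3/15 - x^2/2 - 7*exp(-9*x/7)/9


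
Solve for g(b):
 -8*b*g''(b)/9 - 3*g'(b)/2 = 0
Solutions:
 g(b) = C1 + C2/b^(11/16)


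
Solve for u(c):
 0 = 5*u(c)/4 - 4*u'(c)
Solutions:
 u(c) = C1*exp(5*c/16)


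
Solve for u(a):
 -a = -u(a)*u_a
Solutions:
 u(a) = -sqrt(C1 + a^2)
 u(a) = sqrt(C1 + a^2)


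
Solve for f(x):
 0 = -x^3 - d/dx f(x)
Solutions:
 f(x) = C1 - x^4/4


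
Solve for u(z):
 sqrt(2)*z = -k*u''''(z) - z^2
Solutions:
 u(z) = C1 + C2*z + C3*z^2 + C4*z^3 - z^6/(360*k) - sqrt(2)*z^5/(120*k)


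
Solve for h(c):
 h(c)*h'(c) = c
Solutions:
 h(c) = -sqrt(C1 + c^2)
 h(c) = sqrt(C1 + c^2)


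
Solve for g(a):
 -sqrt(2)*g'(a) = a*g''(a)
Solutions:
 g(a) = C1 + C2*a^(1 - sqrt(2))


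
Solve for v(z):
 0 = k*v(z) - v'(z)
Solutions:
 v(z) = C1*exp(k*z)


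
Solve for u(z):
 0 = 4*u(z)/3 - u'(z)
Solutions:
 u(z) = C1*exp(4*z/3)


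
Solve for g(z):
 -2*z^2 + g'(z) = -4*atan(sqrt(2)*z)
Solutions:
 g(z) = C1 + 2*z^3/3 - 4*z*atan(sqrt(2)*z) + sqrt(2)*log(2*z^2 + 1)


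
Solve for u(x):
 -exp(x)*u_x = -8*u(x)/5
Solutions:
 u(x) = C1*exp(-8*exp(-x)/5)


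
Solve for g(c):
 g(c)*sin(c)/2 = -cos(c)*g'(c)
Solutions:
 g(c) = C1*sqrt(cos(c))


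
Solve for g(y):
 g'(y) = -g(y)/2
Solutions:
 g(y) = C1*exp(-y/2)


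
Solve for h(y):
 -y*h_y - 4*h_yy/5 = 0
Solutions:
 h(y) = C1 + C2*erf(sqrt(10)*y/4)


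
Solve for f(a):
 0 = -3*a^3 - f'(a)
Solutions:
 f(a) = C1 - 3*a^4/4


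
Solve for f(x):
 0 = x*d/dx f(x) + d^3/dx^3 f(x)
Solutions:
 f(x) = C1 + Integral(C2*airyai(-x) + C3*airybi(-x), x)


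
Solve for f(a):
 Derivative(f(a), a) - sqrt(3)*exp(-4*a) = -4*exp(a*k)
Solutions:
 f(a) = C1 - sqrt(3)*exp(-4*a)/4 - 4*exp(a*k)/k


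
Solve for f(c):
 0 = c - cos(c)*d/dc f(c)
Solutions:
 f(c) = C1 + Integral(c/cos(c), c)


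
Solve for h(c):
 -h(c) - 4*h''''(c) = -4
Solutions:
 h(c) = (C1*sin(c/2) + C2*cos(c/2))*exp(-c/2) + (C3*sin(c/2) + C4*cos(c/2))*exp(c/2) + 4


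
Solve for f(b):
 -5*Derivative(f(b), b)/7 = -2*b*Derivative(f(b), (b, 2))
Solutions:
 f(b) = C1 + C2*b^(19/14)


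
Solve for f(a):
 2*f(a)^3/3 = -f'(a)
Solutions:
 f(a) = -sqrt(6)*sqrt(-1/(C1 - 2*a))/2
 f(a) = sqrt(6)*sqrt(-1/(C1 - 2*a))/2


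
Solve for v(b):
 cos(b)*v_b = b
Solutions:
 v(b) = C1 + Integral(b/cos(b), b)


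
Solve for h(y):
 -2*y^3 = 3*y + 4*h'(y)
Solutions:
 h(y) = C1 - y^4/8 - 3*y^2/8


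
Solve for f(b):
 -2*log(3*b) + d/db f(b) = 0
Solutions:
 f(b) = C1 + 2*b*log(b) - 2*b + b*log(9)


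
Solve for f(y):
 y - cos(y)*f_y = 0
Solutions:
 f(y) = C1 + Integral(y/cos(y), y)


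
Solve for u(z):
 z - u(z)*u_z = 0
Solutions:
 u(z) = -sqrt(C1 + z^2)
 u(z) = sqrt(C1 + z^2)


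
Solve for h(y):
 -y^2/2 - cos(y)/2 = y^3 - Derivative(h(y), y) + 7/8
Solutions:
 h(y) = C1 + y^4/4 + y^3/6 + 7*y/8 + sin(y)/2


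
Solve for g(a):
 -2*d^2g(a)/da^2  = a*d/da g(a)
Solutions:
 g(a) = C1 + C2*erf(a/2)


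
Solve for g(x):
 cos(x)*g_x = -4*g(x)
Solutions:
 g(x) = C1*(sin(x)^2 - 2*sin(x) + 1)/(sin(x)^2 + 2*sin(x) + 1)


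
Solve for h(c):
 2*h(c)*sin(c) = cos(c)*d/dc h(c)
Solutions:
 h(c) = C1/cos(c)^2


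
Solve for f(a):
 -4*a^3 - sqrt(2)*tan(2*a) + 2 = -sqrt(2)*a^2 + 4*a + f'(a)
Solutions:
 f(a) = C1 - a^4 + sqrt(2)*a^3/3 - 2*a^2 + 2*a + sqrt(2)*log(cos(2*a))/2


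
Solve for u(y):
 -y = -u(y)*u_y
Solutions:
 u(y) = -sqrt(C1 + y^2)
 u(y) = sqrt(C1 + y^2)


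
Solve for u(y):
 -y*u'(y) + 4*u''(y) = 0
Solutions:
 u(y) = C1 + C2*erfi(sqrt(2)*y/4)


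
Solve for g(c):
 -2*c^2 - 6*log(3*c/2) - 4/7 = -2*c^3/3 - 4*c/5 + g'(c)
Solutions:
 g(c) = C1 + c^4/6 - 2*c^3/3 + 2*c^2/5 - 6*c*log(c) - 6*c*log(3) + 6*c*log(2) + 38*c/7


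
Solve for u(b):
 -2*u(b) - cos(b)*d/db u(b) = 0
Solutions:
 u(b) = C1*(sin(b) - 1)/(sin(b) + 1)


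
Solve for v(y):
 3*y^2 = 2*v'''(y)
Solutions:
 v(y) = C1 + C2*y + C3*y^2 + y^5/40


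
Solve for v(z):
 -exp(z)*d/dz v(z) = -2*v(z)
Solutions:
 v(z) = C1*exp(-2*exp(-z))


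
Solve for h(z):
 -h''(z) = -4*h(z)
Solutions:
 h(z) = C1*exp(-2*z) + C2*exp(2*z)


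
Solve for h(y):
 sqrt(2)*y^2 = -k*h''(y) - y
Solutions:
 h(y) = C1 + C2*y - sqrt(2)*y^4/(12*k) - y^3/(6*k)


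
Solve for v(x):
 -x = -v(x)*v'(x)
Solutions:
 v(x) = -sqrt(C1 + x^2)
 v(x) = sqrt(C1 + x^2)


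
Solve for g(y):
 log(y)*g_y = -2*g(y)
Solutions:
 g(y) = C1*exp(-2*li(y))


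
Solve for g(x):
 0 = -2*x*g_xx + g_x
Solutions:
 g(x) = C1 + C2*x^(3/2)


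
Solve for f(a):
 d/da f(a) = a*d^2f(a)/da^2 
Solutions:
 f(a) = C1 + C2*a^2


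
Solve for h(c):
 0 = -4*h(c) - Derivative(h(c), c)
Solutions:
 h(c) = C1*exp(-4*c)


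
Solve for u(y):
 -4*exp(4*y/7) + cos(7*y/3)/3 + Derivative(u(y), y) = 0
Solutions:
 u(y) = C1 + 7*exp(4*y/7) - sin(7*y/3)/7


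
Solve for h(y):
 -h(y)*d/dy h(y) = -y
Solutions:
 h(y) = -sqrt(C1 + y^2)
 h(y) = sqrt(C1 + y^2)


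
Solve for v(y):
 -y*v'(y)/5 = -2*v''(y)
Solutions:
 v(y) = C1 + C2*erfi(sqrt(5)*y/10)


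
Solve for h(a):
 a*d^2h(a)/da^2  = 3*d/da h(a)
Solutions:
 h(a) = C1 + C2*a^4


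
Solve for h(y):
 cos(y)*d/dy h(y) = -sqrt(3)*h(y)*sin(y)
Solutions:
 h(y) = C1*cos(y)^(sqrt(3))


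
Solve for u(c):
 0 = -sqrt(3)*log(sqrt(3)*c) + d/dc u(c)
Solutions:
 u(c) = C1 + sqrt(3)*c*log(c) - sqrt(3)*c + sqrt(3)*c*log(3)/2


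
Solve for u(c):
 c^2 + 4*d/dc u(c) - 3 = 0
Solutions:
 u(c) = C1 - c^3/12 + 3*c/4


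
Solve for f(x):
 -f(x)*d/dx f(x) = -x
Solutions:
 f(x) = -sqrt(C1 + x^2)
 f(x) = sqrt(C1 + x^2)


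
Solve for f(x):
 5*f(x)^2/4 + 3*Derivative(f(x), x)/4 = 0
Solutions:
 f(x) = 3/(C1 + 5*x)


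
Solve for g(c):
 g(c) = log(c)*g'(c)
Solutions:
 g(c) = C1*exp(li(c))


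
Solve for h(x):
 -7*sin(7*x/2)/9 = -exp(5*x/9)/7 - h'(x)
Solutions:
 h(x) = C1 - 9*exp(5*x/9)/35 - 2*cos(7*x/2)/9


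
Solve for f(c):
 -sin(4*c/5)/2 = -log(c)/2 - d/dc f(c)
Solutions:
 f(c) = C1 - c*log(c)/2 + c/2 - 5*cos(4*c/5)/8


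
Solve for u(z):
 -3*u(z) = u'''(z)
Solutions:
 u(z) = C3*exp(-3^(1/3)*z) + (C1*sin(3^(5/6)*z/2) + C2*cos(3^(5/6)*z/2))*exp(3^(1/3)*z/2)


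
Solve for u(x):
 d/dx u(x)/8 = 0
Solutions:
 u(x) = C1


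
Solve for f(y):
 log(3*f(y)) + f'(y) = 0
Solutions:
 Integral(1/(log(_y) + log(3)), (_y, f(y))) = C1 - y


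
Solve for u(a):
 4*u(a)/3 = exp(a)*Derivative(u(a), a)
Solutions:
 u(a) = C1*exp(-4*exp(-a)/3)


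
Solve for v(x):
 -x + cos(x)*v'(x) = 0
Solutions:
 v(x) = C1 + Integral(x/cos(x), x)


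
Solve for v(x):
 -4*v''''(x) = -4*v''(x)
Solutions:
 v(x) = C1 + C2*x + C3*exp(-x) + C4*exp(x)


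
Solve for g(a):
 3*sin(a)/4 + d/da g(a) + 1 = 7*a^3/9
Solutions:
 g(a) = C1 + 7*a^4/36 - a + 3*cos(a)/4


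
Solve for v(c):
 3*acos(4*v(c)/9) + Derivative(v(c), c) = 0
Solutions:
 Integral(1/acos(4*_y/9), (_y, v(c))) = C1 - 3*c


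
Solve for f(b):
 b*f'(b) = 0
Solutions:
 f(b) = C1


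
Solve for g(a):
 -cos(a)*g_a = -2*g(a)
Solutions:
 g(a) = C1*(sin(a) + 1)/(sin(a) - 1)


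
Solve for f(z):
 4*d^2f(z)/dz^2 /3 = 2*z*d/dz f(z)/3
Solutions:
 f(z) = C1 + C2*erfi(z/2)


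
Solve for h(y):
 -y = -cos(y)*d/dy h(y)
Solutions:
 h(y) = C1 + Integral(y/cos(y), y)


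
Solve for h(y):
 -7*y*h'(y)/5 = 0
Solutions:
 h(y) = C1


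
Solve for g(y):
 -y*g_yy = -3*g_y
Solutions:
 g(y) = C1 + C2*y^4


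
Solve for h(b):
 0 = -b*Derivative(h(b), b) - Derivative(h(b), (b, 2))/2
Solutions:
 h(b) = C1 + C2*erf(b)


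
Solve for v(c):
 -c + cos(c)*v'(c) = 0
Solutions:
 v(c) = C1 + Integral(c/cos(c), c)


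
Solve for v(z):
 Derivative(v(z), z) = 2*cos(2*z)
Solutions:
 v(z) = C1 + sin(2*z)


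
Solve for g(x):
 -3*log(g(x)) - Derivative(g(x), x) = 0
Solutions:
 li(g(x)) = C1 - 3*x


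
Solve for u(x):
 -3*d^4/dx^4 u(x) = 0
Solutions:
 u(x) = C1 + C2*x + C3*x^2 + C4*x^3


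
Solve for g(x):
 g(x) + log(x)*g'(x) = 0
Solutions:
 g(x) = C1*exp(-li(x))


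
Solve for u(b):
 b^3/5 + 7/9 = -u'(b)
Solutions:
 u(b) = C1 - b^4/20 - 7*b/9


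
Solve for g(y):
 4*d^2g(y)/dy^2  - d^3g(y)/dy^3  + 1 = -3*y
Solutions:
 g(y) = C1 + C2*y + C3*exp(4*y) - y^3/8 - 7*y^2/32


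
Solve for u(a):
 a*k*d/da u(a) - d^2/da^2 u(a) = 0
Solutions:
 u(a) = Piecewise((-sqrt(2)*sqrt(pi)*C1*erf(sqrt(2)*a*sqrt(-k)/2)/(2*sqrt(-k)) - C2, (k > 0) | (k < 0)), (-C1*a - C2, True))


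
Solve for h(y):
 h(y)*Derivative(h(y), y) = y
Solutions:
 h(y) = -sqrt(C1 + y^2)
 h(y) = sqrt(C1 + y^2)


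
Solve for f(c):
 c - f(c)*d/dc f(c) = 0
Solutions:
 f(c) = -sqrt(C1 + c^2)
 f(c) = sqrt(C1 + c^2)


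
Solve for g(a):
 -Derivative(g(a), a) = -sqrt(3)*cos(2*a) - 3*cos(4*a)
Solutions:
 g(a) = C1 + sqrt(3)*sin(2*a)/2 + 3*sin(4*a)/4


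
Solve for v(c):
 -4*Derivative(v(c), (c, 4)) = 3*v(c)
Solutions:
 v(c) = (C1*sin(3^(1/4)*c/2) + C2*cos(3^(1/4)*c/2))*exp(-3^(1/4)*c/2) + (C3*sin(3^(1/4)*c/2) + C4*cos(3^(1/4)*c/2))*exp(3^(1/4)*c/2)


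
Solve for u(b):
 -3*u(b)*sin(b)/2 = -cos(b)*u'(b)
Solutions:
 u(b) = C1/cos(b)^(3/2)


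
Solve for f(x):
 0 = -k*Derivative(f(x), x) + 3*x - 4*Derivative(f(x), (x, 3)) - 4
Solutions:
 f(x) = C1 + C2*exp(-x*sqrt(-k)/2) + C3*exp(x*sqrt(-k)/2) + 3*x^2/(2*k) - 4*x/k


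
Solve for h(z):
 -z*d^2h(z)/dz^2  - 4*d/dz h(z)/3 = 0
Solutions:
 h(z) = C1 + C2/z^(1/3)


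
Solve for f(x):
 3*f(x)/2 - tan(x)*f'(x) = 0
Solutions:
 f(x) = C1*sin(x)^(3/2)


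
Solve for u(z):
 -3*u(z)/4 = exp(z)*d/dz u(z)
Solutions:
 u(z) = C1*exp(3*exp(-z)/4)


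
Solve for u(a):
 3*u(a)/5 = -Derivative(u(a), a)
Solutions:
 u(a) = C1*exp(-3*a/5)


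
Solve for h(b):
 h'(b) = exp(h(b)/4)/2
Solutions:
 h(b) = 4*log(-1/(C1 + b)) + 12*log(2)


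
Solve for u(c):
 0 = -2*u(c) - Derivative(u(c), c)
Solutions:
 u(c) = C1*exp(-2*c)


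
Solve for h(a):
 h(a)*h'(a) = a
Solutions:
 h(a) = -sqrt(C1 + a^2)
 h(a) = sqrt(C1 + a^2)


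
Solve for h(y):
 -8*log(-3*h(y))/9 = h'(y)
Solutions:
 9*Integral(1/(log(-_y) + log(3)), (_y, h(y)))/8 = C1 - y


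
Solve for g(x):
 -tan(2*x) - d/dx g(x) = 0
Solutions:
 g(x) = C1 + log(cos(2*x))/2


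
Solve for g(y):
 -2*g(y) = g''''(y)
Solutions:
 g(y) = (C1*sin(2^(3/4)*y/2) + C2*cos(2^(3/4)*y/2))*exp(-2^(3/4)*y/2) + (C3*sin(2^(3/4)*y/2) + C4*cos(2^(3/4)*y/2))*exp(2^(3/4)*y/2)


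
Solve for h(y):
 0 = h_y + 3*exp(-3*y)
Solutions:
 h(y) = C1 + exp(-3*y)


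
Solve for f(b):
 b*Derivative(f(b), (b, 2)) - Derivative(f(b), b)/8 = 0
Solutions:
 f(b) = C1 + C2*b^(9/8)


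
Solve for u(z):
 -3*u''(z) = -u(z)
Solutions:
 u(z) = C1*exp(-sqrt(3)*z/3) + C2*exp(sqrt(3)*z/3)


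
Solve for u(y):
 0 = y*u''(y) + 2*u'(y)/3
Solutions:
 u(y) = C1 + C2*y^(1/3)


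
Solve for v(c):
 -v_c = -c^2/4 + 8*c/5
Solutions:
 v(c) = C1 + c^3/12 - 4*c^2/5


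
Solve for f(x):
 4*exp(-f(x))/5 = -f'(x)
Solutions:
 f(x) = log(C1 - 4*x/5)


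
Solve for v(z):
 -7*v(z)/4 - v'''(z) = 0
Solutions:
 v(z) = C3*exp(-14^(1/3)*z/2) + (C1*sin(14^(1/3)*sqrt(3)*z/4) + C2*cos(14^(1/3)*sqrt(3)*z/4))*exp(14^(1/3)*z/4)


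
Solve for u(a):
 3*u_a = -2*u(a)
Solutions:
 u(a) = C1*exp(-2*a/3)


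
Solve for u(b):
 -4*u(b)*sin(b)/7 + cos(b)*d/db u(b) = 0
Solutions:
 u(b) = C1/cos(b)^(4/7)


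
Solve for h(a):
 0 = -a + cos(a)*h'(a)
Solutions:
 h(a) = C1 + Integral(a/cos(a), a)


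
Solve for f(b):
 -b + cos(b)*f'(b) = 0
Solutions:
 f(b) = C1 + Integral(b/cos(b), b)


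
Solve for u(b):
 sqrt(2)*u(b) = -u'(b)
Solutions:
 u(b) = C1*exp(-sqrt(2)*b)


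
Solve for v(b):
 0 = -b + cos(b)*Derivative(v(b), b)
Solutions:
 v(b) = C1 + Integral(b/cos(b), b)


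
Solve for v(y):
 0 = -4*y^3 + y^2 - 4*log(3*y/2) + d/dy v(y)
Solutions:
 v(y) = C1 + y^4 - y^3/3 + 4*y*log(y) - 4*y + y*log(81/16)


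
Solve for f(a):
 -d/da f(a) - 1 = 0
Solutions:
 f(a) = C1 - a


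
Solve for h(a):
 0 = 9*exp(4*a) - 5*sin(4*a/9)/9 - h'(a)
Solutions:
 h(a) = C1 + 9*exp(4*a)/4 + 5*cos(4*a/9)/4


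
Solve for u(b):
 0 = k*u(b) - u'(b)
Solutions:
 u(b) = C1*exp(b*k)


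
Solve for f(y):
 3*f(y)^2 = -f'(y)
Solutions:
 f(y) = 1/(C1 + 3*y)


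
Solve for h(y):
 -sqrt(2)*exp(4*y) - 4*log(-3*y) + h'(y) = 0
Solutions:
 h(y) = C1 + 4*y*log(-y) + 4*y*(-1 + log(3)) + sqrt(2)*exp(4*y)/4


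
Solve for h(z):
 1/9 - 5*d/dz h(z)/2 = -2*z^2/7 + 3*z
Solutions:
 h(z) = C1 + 4*z^3/105 - 3*z^2/5 + 2*z/45


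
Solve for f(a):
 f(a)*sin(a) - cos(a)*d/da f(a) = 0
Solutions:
 f(a) = C1/cos(a)


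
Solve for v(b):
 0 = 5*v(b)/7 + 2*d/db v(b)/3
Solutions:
 v(b) = C1*exp(-15*b/14)


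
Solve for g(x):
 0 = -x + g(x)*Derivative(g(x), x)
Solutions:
 g(x) = -sqrt(C1 + x^2)
 g(x) = sqrt(C1 + x^2)


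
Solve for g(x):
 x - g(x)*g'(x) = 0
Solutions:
 g(x) = -sqrt(C1 + x^2)
 g(x) = sqrt(C1 + x^2)


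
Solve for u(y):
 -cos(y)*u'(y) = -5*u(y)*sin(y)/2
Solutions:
 u(y) = C1/cos(y)^(5/2)


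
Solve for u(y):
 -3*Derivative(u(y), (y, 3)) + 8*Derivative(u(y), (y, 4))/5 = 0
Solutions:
 u(y) = C1 + C2*y + C3*y^2 + C4*exp(15*y/8)


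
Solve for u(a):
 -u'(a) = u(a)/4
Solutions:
 u(a) = C1*exp(-a/4)


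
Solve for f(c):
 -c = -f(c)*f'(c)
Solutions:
 f(c) = -sqrt(C1 + c^2)
 f(c) = sqrt(C1 + c^2)


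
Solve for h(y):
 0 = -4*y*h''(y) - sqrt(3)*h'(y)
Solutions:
 h(y) = C1 + C2*y^(1 - sqrt(3)/4)


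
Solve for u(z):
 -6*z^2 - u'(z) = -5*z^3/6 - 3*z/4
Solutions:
 u(z) = C1 + 5*z^4/24 - 2*z^3 + 3*z^2/8


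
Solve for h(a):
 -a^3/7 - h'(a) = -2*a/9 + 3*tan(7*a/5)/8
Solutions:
 h(a) = C1 - a^4/28 + a^2/9 + 15*log(cos(7*a/5))/56


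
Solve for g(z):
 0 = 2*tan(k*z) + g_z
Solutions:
 g(z) = C1 - 2*Piecewise((-log(cos(k*z))/k, Ne(k, 0)), (0, True))


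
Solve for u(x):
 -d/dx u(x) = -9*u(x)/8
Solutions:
 u(x) = C1*exp(9*x/8)


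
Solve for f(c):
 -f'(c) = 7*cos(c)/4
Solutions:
 f(c) = C1 - 7*sin(c)/4


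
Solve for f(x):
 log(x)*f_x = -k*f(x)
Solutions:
 f(x) = C1*exp(-k*li(x))


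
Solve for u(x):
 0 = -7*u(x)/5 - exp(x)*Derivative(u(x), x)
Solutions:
 u(x) = C1*exp(7*exp(-x)/5)


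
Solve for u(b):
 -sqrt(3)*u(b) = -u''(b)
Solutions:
 u(b) = C1*exp(-3^(1/4)*b) + C2*exp(3^(1/4)*b)


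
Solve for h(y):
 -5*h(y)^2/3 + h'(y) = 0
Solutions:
 h(y) = -3/(C1 + 5*y)


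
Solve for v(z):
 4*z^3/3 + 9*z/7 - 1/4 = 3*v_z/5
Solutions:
 v(z) = C1 + 5*z^4/9 + 15*z^2/14 - 5*z/12


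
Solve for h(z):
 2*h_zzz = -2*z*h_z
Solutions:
 h(z) = C1 + Integral(C2*airyai(-z) + C3*airybi(-z), z)


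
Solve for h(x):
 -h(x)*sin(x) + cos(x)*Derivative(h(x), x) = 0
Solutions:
 h(x) = C1/cos(x)


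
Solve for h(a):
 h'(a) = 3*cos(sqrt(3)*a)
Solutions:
 h(a) = C1 + sqrt(3)*sin(sqrt(3)*a)


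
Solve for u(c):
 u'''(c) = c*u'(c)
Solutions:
 u(c) = C1 + Integral(C2*airyai(c) + C3*airybi(c), c)


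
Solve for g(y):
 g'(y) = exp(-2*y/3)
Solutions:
 g(y) = C1 - 3*exp(-2*y/3)/2


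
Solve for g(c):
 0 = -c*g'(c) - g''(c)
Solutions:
 g(c) = C1 + C2*erf(sqrt(2)*c/2)


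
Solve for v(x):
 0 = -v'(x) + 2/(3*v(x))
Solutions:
 v(x) = -sqrt(C1 + 12*x)/3
 v(x) = sqrt(C1 + 12*x)/3


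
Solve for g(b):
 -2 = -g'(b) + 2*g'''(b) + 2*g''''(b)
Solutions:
 g(b) = C1 + C2*exp(-b*(2*2^(2/3)/(3*sqrt(57) + 23)^(1/3) + 4 + 2^(1/3)*(3*sqrt(57) + 23)^(1/3))/12)*sin(2^(1/3)*sqrt(3)*b*(-(3*sqrt(57) + 23)^(1/3) + 2*2^(1/3)/(3*sqrt(57) + 23)^(1/3))/12) + C3*exp(-b*(2*2^(2/3)/(3*sqrt(57) + 23)^(1/3) + 4 + 2^(1/3)*(3*sqrt(57) + 23)^(1/3))/12)*cos(2^(1/3)*sqrt(3)*b*(-(3*sqrt(57) + 23)^(1/3) + 2*2^(1/3)/(3*sqrt(57) + 23)^(1/3))/12) + C4*exp(b*(-2 + 2*2^(2/3)/(3*sqrt(57) + 23)^(1/3) + 2^(1/3)*(3*sqrt(57) + 23)^(1/3))/6) + 2*b


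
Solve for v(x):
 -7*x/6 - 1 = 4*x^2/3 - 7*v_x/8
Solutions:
 v(x) = C1 + 32*x^3/63 + 2*x^2/3 + 8*x/7


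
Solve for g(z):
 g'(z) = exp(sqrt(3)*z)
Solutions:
 g(z) = C1 + sqrt(3)*exp(sqrt(3)*z)/3


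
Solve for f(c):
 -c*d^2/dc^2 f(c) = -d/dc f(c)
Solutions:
 f(c) = C1 + C2*c^2


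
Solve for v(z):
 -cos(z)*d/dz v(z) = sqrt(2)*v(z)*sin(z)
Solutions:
 v(z) = C1*cos(z)^(sqrt(2))


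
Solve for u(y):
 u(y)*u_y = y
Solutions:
 u(y) = -sqrt(C1 + y^2)
 u(y) = sqrt(C1 + y^2)


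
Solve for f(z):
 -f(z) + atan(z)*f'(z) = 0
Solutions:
 f(z) = C1*exp(Integral(1/atan(z), z))


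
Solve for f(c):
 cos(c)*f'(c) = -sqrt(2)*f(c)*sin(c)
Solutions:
 f(c) = C1*cos(c)^(sqrt(2))


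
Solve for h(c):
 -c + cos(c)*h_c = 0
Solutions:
 h(c) = C1 + Integral(c/cos(c), c)


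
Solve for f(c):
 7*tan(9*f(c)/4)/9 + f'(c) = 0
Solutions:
 f(c) = -4*asin(C1*exp(-7*c/4))/9 + 4*pi/9
 f(c) = 4*asin(C1*exp(-7*c/4))/9


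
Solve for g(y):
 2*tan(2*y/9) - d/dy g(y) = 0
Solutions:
 g(y) = C1 - 9*log(cos(2*y/9))


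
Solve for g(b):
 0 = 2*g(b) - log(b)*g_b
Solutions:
 g(b) = C1*exp(2*li(b))


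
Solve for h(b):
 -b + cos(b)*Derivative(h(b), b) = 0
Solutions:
 h(b) = C1 + Integral(b/cos(b), b)


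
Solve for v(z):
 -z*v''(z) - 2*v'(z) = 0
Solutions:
 v(z) = C1 + C2/z


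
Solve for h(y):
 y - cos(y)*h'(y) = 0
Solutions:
 h(y) = C1 + Integral(y/cos(y), y)


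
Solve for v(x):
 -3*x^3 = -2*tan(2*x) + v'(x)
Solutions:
 v(x) = C1 - 3*x^4/4 - log(cos(2*x))


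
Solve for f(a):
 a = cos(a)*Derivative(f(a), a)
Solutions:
 f(a) = C1 + Integral(a/cos(a), a)


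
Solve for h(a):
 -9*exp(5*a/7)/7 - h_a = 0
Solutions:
 h(a) = C1 - 9*exp(5*a/7)/5


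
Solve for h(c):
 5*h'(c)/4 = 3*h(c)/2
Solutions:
 h(c) = C1*exp(6*c/5)


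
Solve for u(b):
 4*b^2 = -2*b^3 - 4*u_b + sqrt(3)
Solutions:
 u(b) = C1 - b^4/8 - b^3/3 + sqrt(3)*b/4


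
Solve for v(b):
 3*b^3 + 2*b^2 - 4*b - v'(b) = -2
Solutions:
 v(b) = C1 + 3*b^4/4 + 2*b^3/3 - 2*b^2 + 2*b


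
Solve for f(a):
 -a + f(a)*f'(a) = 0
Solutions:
 f(a) = -sqrt(C1 + a^2)
 f(a) = sqrt(C1 + a^2)


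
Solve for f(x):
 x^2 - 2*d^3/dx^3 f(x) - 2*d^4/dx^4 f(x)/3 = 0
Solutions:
 f(x) = C1 + C2*x + C3*x^2 + C4*exp(-3*x) + x^5/120 - x^4/72 + x^3/54


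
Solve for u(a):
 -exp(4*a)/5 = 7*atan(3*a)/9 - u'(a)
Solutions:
 u(a) = C1 + 7*a*atan(3*a)/9 + exp(4*a)/20 - 7*log(9*a^2 + 1)/54


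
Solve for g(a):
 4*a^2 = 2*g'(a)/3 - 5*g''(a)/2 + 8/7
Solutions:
 g(a) = C1 + C2*exp(4*a/15) + 2*a^3 + 45*a^2/2 + 4677*a/28


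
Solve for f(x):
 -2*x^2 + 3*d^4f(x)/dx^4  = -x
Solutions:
 f(x) = C1 + C2*x + C3*x^2 + C4*x^3 + x^6/540 - x^5/360


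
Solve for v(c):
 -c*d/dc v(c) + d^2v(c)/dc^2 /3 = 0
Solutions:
 v(c) = C1 + C2*erfi(sqrt(6)*c/2)


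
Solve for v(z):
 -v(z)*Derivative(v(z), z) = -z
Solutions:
 v(z) = -sqrt(C1 + z^2)
 v(z) = sqrt(C1 + z^2)
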